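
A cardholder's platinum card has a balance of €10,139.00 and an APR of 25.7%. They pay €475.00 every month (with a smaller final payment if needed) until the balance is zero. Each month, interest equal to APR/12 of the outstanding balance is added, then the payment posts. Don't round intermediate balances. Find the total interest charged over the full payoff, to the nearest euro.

Monthly rate r = 25.7%/12 = 2.14167% = 0.0214167.
Payoff takes n = ⌈−ln(1 − rB₀/P)/ln(1+r)⌉ = ⌈28.829⌉ = 29 payments; the last is €394.70.
Total paid = 28·€475.00 + €394.70 = €13,694.70.
Total interest = total paid − principal = €13,694.70 − €10,139.00 = €3,555.70.

€3,556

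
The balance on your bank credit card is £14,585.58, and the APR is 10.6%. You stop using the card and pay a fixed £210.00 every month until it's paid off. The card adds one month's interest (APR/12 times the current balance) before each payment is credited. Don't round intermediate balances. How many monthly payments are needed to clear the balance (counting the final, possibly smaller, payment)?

Monthly rate r = 10.6%/12 = 0.883333% = 0.00883333.
Recurrence: B ← B·(1+r) − £210.00.
Month 1: interest £128.84; balance after payment £14,504.42.
Month 2: interest £128.12; balance after payment £14,422.54.
Closed form: n = −ln(1 − rB₀/P)/ln(1+r) = −ln(0.38648)/ln(1.00883) ≈ 108.098, so the balance reaches zero during payment 109.

109 payments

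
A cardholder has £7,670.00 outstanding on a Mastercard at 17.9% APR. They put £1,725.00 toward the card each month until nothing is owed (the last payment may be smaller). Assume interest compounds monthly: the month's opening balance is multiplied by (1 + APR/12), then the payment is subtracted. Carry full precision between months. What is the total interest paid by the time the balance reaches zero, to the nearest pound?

£328

Monthly rate r = 17.9%/12 = 1.49167% = 0.0149167.
Payoff takes n = ⌈−ln(1 − rB₀/P)/ln(1+r)⌉ = ⌈4.635⌉ = 5 payments; the last is £1,098.20.
Total paid = 4·£1,725.00 + £1,098.20 = £7,998.20.
Total interest = total paid − principal = £7,998.20 − £7,670.00 = £328.20.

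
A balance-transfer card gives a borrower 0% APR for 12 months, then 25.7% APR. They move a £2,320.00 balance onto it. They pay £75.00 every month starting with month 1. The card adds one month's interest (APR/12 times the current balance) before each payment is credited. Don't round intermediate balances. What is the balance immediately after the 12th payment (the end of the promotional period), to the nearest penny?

Promo months 1–12 at r₀ = 0%/12 = 0; months 13+ at r₁ = 25.7%/12 = 0.0214167.
After month 12 (no interest yet): B = £2,320.00 − 12·£75.00 = £1,420.00.

£1,420.00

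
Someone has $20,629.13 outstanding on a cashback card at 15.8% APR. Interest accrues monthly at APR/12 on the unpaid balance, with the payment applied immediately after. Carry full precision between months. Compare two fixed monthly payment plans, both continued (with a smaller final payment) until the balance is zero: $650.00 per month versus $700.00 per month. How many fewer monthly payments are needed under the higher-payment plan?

Monthly rate r = 15.8%/12 = 1.31667% = 0.0131667.
At $650.00/mo: n = ⌈−ln(1 − rB₀/P)/ln(1+r)⌉ = 42 payments (last $237.26); total interest = total paid − $20,629.13 = $6,258.13.
At $700.00/mo: 38 payments (last $379.75); total interest $5,650.62.
Payments saved = 42 − 38 = 4.

4 fewer payments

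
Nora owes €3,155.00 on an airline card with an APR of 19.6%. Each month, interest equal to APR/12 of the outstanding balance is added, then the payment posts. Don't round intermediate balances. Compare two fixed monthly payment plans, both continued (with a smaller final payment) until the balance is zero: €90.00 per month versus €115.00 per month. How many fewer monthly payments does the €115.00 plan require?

16 fewer payments

Monthly rate r = 19.6%/12 = 1.63333% = 0.0163333.
At €90.00/mo: n = ⌈−ln(1 − rB₀/P)/ln(1+r)⌉ = 53 payments (last €41.86); total interest = total paid − €3,155.00 = €1,566.86.
At €115.00/mo: 37 payments (last €79.28); total interest €1,064.28.
Payments saved = 53 − 37 = 16.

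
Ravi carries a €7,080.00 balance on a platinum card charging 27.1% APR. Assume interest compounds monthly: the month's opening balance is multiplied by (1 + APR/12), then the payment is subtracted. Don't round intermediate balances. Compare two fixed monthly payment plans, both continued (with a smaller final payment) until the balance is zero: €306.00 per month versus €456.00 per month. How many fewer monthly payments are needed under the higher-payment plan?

Monthly rate r = 27.1%/12 = 2.25833% = 0.0225833.
At €306.00/mo: n = ⌈−ln(1 − rB₀/P)/ln(1+r)⌉ = 34 payments (last €31.36); total interest = total paid − €7,080.00 = €3,049.36.
At €456.00/mo: 20 payments (last €153.29); total interest €1,737.29.
Payments saved = 34 − 20 = 14.

14 fewer payments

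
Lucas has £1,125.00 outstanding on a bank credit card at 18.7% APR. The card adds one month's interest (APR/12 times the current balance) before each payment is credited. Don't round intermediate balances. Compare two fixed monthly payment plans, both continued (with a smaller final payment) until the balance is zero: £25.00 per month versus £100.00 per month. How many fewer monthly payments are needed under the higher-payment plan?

66 fewer payments

Monthly rate r = 18.7%/12 = 1.55833% = 0.0155833.
At £25.00/mo: n = ⌈−ln(1 − rB₀/P)/ln(1+r)⌉ = 79 payments (last £3.29); total interest = total paid − £1,125.00 = £828.29.
At £100.00/mo: 13 payments (last £46.71); total interest £121.71.
Payments saved = 79 − 13 = 66.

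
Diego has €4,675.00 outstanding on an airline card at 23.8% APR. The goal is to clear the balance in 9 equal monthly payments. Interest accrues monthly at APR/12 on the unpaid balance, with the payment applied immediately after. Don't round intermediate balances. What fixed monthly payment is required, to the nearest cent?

Monthly rate r = 23.8%/12 = 1.98333% = 0.0198333.
Level-payment amortization: P = B₀·r / (1 − (1+r)^(−n)) = 4675.00·0.0198333 / (1 − 1.01983^(−9)).
Denominator 1 − (1+r)^(−9) = 0.162013206.
P = 92.7208 / 0.162013206 ≈ 572.30.

€572.30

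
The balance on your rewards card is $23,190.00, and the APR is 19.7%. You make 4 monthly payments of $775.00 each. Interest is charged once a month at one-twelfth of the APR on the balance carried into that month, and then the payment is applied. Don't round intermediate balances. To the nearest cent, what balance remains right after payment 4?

Monthly rate r = 19.7%/12 = 1.64167% = 0.0164167.
Each month: B ← B·(1+r) − $775.00.
Month 1: interest $380.70; balance after payment $22,795.70.
Month 2: interest $374.23; balance after payment $22,394.93.
Month 3: interest $367.65; balance after payment $21,987.58.
Month 4: interest $360.96; balance after payment $21,573.54.

$21,573.54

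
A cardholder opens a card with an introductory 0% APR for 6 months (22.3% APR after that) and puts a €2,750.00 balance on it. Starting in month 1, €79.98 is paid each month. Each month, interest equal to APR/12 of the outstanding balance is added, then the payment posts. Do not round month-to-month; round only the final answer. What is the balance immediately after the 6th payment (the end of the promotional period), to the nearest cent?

€2,270.12

Promo months 1–6 at r₀ = 0%/12 = 0; months 7+ at r₁ = 22.3%/12 = 0.0185833.
After month 6 (no interest yet): B = €2,750.00 − 6·€79.98 = €2,270.12.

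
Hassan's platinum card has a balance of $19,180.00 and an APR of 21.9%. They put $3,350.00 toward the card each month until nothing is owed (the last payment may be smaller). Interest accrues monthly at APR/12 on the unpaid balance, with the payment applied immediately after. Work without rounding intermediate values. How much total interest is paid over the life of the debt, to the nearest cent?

Monthly rate r = 21.9%/12 = 1.825% = 0.01825.
Payoff takes n = ⌈−ln(1 − rB₀/P)/ln(1+r)⌉ = ⌈6.102⌉ = 7 payments; the last is $344.89.
Total paid = 6·$3,350.00 + $344.89 = $20,444.89.
Total interest = total paid − principal = $20,444.89 − $19,180.00 = $1,264.89.

$1,264.89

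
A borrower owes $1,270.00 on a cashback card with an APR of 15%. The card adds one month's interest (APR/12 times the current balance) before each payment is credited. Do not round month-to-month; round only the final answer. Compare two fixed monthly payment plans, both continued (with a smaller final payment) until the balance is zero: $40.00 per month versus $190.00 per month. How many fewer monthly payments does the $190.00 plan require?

33 fewer payments

Monthly rate r = 15%/12 = 1.25% = 0.0125.
At $40.00/mo: n = ⌈−ln(1 − rB₀/P)/ln(1+r)⌉ = 41 payments (last $28.16); total interest = total paid − $1,270.00 = $358.16.
At $190.00/mo: 8 payments (last $4.51); total interest $64.51.
Payments saved = 41 − 8 = 33.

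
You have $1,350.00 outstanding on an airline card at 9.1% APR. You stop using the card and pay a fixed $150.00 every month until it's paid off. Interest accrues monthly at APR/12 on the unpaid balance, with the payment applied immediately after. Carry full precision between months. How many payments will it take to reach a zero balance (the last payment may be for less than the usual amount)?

10 months

Monthly rate r = 9.1%/12 = 0.758333% = 0.00758333.
Recurrence: B ← B·(1+r) − $150.00.
Month 1: interest $10.24; balance after payment $1,210.24.
Month 2: interest $9.18; balance after payment $1,069.42.
Closed form: n = −ln(1 − rB₀/P)/ln(1+r) = −ln(0.93175)/ln(1.00758) ≈ 9.357, so the balance reaches zero during payment 10.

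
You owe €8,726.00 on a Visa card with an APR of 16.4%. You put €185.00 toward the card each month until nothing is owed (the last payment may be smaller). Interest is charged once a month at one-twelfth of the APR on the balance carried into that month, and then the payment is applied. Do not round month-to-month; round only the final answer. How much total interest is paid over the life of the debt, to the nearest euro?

Monthly rate r = 16.4%/12 = 1.36667% = 0.0136667.
Payoff takes n = ⌈−ln(1 − rB₀/P)/ln(1+r)⌉ = ⌈76.217⌉ = 77 payments; the last is €40.34.
Total paid = 76·€185.00 + €40.34 = €14,100.34.
Total interest = total paid − principal = €14,100.34 − €8,726.00 = €5,374.34.

€5,374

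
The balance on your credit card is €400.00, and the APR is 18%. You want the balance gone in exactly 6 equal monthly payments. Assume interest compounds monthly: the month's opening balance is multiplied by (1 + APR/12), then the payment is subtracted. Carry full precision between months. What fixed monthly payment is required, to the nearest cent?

Monthly rate r = 18%/12 = 1.5% = 0.015.
Level-payment amortization: P = B₀·r / (1 − (1+r)^(−n)) = 400.00·0.015 / (1 − 1.015^(−6)).
Denominator 1 − (1+r)^(−6) = 0.0854578075.
P = 6 / 0.0854578075 ≈ 70.21.

€70.21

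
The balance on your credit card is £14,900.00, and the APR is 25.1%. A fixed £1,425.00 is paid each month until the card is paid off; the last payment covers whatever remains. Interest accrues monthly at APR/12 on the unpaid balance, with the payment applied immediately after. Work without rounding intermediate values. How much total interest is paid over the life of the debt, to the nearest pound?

Monthly rate r = 25.1%/12 = 2.09167% = 0.0209167.
Payoff takes n = ⌈−ln(1 − rB₀/P)/ln(1+r)⌉ = ⌈11.922⌉ = 12 payments; the last is £1,315.55.
Total paid = 11·£1,425.00 + £1,315.55 = £16,990.55.
Total interest = total paid − principal = £16,990.55 − £14,900.00 = £2,090.55.

£2,091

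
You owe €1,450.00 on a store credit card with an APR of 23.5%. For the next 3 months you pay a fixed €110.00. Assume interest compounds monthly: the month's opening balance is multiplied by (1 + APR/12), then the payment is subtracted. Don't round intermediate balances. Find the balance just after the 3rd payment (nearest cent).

€1,200.36

Monthly rate r = 23.5%/12 = 1.95833% = 0.0195833.
Each month: B ← B·(1+r) − €110.00.
Month 1: interest €28.40; balance after payment €1,368.40.
Month 2: interest €26.80; balance after payment €1,285.19.
Month 3: interest €25.17; balance after payment €1,200.36.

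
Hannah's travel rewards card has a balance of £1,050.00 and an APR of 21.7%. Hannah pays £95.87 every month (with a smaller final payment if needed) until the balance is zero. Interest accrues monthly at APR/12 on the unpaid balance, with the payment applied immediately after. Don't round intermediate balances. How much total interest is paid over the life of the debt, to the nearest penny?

£130.87

Monthly rate r = 21.7%/12 = 1.80833% = 0.0180833.
Payoff takes n = ⌈−ln(1 − rB₀/P)/ln(1+r)⌉ = ⌈12.315⌉ = 13 payments; the last is £30.43.
Total paid = 12·£95.87 + £30.43 = £1,180.87.
Total interest = total paid − principal = £1,180.87 − £1,050.00 = £130.87.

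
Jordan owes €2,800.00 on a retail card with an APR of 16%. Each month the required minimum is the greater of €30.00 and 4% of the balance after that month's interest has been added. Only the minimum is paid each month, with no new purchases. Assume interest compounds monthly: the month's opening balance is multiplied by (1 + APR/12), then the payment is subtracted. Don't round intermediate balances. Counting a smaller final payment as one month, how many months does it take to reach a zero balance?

79 months

Monthly rate r = 16%/12 = 1.33333% = 0.0133333.
While 4% of the post-interest balance exceeds €30.00, each month B ← (B·(1+r))·(1 − 0.04), i.e. B shrinks by the factor (1+r)·0.96 = 0.9728.
This holds for months 1–49. Entering month 50 the balance is €724.96; 4% of the post-interest balance is now below €30.00, so the flat €30.00 minimum applies from here.
From month 50 a fixed €30.00 at rate r clears €724.96 in 30 more payments. Total: 49 + 30 = 79 months.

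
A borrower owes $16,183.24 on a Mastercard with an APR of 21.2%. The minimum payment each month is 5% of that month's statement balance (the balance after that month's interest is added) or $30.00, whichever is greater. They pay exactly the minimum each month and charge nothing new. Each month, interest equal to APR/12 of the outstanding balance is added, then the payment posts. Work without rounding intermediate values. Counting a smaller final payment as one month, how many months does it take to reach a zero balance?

123 months

Monthly rate r = 21.2%/12 = 1.76667% = 0.0176667.
While 5% of the post-interest balance exceeds $30.00, each month B ← (B·(1+r))·(1 − 0.05), i.e. B shrinks by the factor (1+r)·0.95 = 0.96678.
This holds for months 1–99. Entering month 100 the balance is $571.02; 5% of the post-interest balance is now below $30.00, so the flat $30.00 minimum applies from here.
From month 100 a fixed $30.00 at rate r clears $571.02 in 24 more payments. Total: 99 + 24 = 123 months.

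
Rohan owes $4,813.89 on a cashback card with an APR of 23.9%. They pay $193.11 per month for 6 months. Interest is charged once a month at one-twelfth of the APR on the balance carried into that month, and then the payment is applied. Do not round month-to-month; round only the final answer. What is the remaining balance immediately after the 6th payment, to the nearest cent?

$4,200.66

Monthly rate r = 23.9%/12 = 1.99167% = 0.0199167.
Each month: B ← B·(1+r) − $193.11.
Month 1: interest $95.88; balance after payment $4,716.66.
Month 2: interest $93.94; balance after payment $4,617.49.
Month 3: interest $91.96; balance after payment $4,516.34.
Month 4: interest $89.95; balance after payment $4,413.18.
Month 5: interest $87.90; balance after payment $4,307.97.
Month 6: interest $85.80; balance after payment $4,200.66.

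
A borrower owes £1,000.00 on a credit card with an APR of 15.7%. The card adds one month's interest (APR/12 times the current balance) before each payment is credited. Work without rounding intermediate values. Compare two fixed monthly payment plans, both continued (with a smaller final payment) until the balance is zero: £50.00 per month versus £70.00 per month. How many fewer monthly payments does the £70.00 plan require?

8 fewer payments

Monthly rate r = 15.7%/12 = 1.30833% = 0.0130833.
At £50.00/mo: n = ⌈−ln(1 − rB₀/P)/ln(1+r)⌉ = 24 payments (last £16.98); total interest = total paid − £1,000.00 = £166.98.
At £70.00/mo: 16 payments (last £64.28); total interest £114.28.
Payments saved = 24 − 16 = 8.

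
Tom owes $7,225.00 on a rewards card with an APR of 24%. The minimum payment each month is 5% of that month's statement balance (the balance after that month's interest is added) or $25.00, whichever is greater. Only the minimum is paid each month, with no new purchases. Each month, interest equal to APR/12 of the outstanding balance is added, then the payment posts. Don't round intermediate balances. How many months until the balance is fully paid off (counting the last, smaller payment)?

Monthly rate r = 24%/12 = 2% = 0.02.
While 5% of the post-interest balance exceeds $25.00, each month B ← (B·(1+r))·(1 − 0.05), i.e. B shrinks by the factor (1+r)·0.95 = 0.969.
This holds for months 1–86. Entering month 87 the balance is $481.60; 5% of the post-interest balance is now below $25.00, so the flat $25.00 minimum applies from here.
From month 87 a fixed $25.00 at rate r clears $481.60 in 25 more payments. Total: 86 + 25 = 111 months.

111 months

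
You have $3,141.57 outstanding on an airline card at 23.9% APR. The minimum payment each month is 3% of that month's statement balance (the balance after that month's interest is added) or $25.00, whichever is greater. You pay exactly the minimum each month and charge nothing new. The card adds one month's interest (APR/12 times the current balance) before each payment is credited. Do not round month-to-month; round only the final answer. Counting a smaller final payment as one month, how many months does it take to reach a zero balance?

Monthly rate r = 23.9%/12 = 1.99167% = 0.0199167.
While 3% of the post-interest balance exceeds $25.00, each month B ← (B·(1+r))·(1 − 0.03), i.e. B shrinks by the factor (1+r)·0.97 = 0.98932.
This holds for months 1–126. Entering month 127 the balance is $811.96; 3% of the post-interest balance is now below $25.00, so the flat $25.00 minimum applies from here.
From month 127 a fixed $25.00 at rate r clears $811.96 in 53 more payments. Total: 126 + 53 = 179 months.

179 months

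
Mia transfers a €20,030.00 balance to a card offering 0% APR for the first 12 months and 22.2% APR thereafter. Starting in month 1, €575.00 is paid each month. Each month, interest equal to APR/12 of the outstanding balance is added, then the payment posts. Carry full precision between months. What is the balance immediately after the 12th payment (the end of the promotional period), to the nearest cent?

Promo months 1–12 at r₀ = 0%/12 = 0; months 13+ at r₁ = 22.2%/12 = 0.0185.
After month 12 (no interest yet): B = €20,030.00 − 12·€575.00 = €13,130.00.

€13,130.00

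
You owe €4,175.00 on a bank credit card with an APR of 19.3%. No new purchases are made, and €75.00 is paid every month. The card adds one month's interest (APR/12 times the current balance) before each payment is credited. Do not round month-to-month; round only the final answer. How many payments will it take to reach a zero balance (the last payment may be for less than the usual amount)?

142 payments

Monthly rate r = 19.3%/12 = 1.60833% = 0.0160833.
Recurrence: B ← B·(1+r) − €75.00.
Month 1: interest €67.15; balance after payment €4,167.15.
Month 2: interest €67.02; balance after payment €4,159.17.
Closed form: n = −ln(1 − rB₀/P)/ln(1+r) = −ln(0.10469)/ln(1.01608) ≈ 141.439, so the balance reaches zero during payment 142.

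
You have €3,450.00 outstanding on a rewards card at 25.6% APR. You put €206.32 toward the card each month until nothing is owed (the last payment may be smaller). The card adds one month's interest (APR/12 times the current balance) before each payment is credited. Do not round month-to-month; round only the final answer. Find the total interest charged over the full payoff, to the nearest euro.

€862

Monthly rate r = 25.6%/12 = 2.13333% = 0.0213333.
Payoff takes n = ⌈−ln(1 − rB₀/P)/ln(1+r)⌉ = ⌈20.900⌉ = 21 payments; the last is €185.97.
Total paid = 20·€206.32 + €185.97 = €4,312.37.
Total interest = total paid − principal = €4,312.37 − €3,450.00 = €862.37.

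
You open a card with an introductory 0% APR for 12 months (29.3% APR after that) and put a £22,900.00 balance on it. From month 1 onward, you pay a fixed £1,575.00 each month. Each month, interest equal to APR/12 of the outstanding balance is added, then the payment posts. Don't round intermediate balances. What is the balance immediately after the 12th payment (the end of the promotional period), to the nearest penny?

Promo months 1–12 at r₀ = 0%/12 = 0; months 13+ at r₁ = 29.3%/12 = 0.0244167.
After month 12 (no interest yet): B = £22,900.00 − 12·£1,575.00 = £4,000.00.

£4,000.00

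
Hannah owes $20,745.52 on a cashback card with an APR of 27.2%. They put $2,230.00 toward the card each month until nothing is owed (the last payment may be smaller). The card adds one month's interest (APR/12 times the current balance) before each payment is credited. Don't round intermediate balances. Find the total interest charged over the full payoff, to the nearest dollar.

$2,823

Monthly rate r = 27.2%/12 = 2.26667% = 0.0226667.
Payoff takes n = ⌈−ln(1 − rB₀/P)/ln(1+r)⌉ = ⌈10.566⌉ = 11 payments; the last is $1,268.06.
Total paid = 10·$2,230.00 + $1,268.06 = $23,568.06.
Total interest = total paid − principal = $23,568.06 − $20,745.52 = $2,822.54.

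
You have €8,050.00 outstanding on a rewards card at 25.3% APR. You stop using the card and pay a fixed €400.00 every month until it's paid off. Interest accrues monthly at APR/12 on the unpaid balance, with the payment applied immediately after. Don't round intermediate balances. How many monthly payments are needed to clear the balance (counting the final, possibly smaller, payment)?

27 months

Monthly rate r = 25.3%/12 = 2.10833% = 0.0210833.
Recurrence: B ← B·(1+r) − €400.00.
Month 1: interest €169.72; balance after payment €7,819.72.
Month 2: interest €164.87; balance after payment €7,584.59.
Closed form: n = −ln(1 − rB₀/P)/ln(1+r) = −ln(0.5757)/ln(1.02108) ≈ 26.465, so the balance reaches zero during payment 27.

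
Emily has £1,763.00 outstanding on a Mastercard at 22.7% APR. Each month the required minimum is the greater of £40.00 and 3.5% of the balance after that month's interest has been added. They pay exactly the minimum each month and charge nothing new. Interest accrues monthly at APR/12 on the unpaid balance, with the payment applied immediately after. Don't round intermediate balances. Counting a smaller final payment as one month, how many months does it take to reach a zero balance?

68 months

Monthly rate r = 22.7%/12 = 1.89167% = 0.0189167.
While 3.5% of the post-interest balance exceeds £40.00, each month B ← (B·(1+r))·(1 − 0.035), i.e. B shrinks by the factor (1+r)·0.965 = 0.98325.
This holds for months 1–27. Entering month 28 the balance is £1,117.46; 3.5% of the post-interest balance is now below £40.00, so the flat £40.00 minimum applies from here.
From month 28 a fixed £40.00 at rate r clears £1,117.46 in 41 more payments. Total: 27 + 41 = 68 months.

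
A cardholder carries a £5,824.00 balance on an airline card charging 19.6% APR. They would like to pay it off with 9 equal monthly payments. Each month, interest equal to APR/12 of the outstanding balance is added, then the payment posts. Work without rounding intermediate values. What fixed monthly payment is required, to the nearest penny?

£701.10

Monthly rate r = 19.6%/12 = 1.63333% = 0.0163333.
Level-payment amortization: P = B₀·r / (1 − (1+r)^(−n)) = 5824.00·0.0163333 / (1 − 1.01633^(−9)).
Denominator 1 − (1+r)^(−9) = 0.135680178.
P = 95.1253 / 0.135680178 ≈ 701.10.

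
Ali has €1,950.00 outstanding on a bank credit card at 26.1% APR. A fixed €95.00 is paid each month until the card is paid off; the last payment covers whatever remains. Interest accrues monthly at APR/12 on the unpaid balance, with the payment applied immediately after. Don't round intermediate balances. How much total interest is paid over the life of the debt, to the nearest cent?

Monthly rate r = 26.1%/12 = 2.175% = 0.02175.
Payoff takes n = ⌈−ln(1 − rB₀/P)/ln(1+r)⌉ = ⌈27.485⌉ = 28 payments; the last is €46.37.
Total paid = 27·€95.00 + €46.37 = €2,611.37.
Total interest = total paid − principal = €2,611.37 − €1,950.00 = €661.37.

€661.37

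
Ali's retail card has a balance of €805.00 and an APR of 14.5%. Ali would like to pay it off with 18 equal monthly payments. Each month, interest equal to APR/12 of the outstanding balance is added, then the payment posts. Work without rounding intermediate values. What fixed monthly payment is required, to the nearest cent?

Monthly rate r = 14.5%/12 = 1.20833% = 0.0120833.
Level-payment amortization: P = B₀·r / (1 − (1+r)^(−n)) = 805.00·0.0120833 / (1 − 1.01208^(−18)).
Denominator 1 − (1+r)^(−18) = 0.194422952.
P = 9.72708 / 0.194422952 ≈ 50.03.

€50.03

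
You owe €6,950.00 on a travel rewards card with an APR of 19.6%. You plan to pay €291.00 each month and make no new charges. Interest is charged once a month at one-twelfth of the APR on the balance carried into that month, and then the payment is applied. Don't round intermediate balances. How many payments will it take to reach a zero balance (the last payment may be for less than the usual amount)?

31 months

Monthly rate r = 19.6%/12 = 1.63333% = 0.0163333.
Recurrence: B ← B·(1+r) − €291.00.
Month 1: interest €113.52; balance after payment €6,772.52.
Month 2: interest €110.62; balance after payment €6,592.13.
Closed form: n = −ln(1 − rB₀/P)/ln(1+r) = −ln(0.60991)/ln(1.01633) ≈ 30.519, so the balance reaches zero during payment 31.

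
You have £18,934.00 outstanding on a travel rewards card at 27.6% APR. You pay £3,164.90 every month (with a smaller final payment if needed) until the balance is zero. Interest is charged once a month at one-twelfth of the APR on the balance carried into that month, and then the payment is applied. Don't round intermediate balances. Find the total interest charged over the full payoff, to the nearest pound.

Monthly rate r = 27.6%/12 = 2.3% = 0.023.
Payoff takes n = ⌈−ln(1 − rB₀/P)/ln(1+r)⌉ = ⌈6.510⌉ = 7 payments; the last is £1,622.95.
Total paid = 6·£3,164.90 + £1,622.95 = £20,612.35.
Total interest = total paid − principal = £20,612.35 − £18,934.00 = £1,678.35.

£1,678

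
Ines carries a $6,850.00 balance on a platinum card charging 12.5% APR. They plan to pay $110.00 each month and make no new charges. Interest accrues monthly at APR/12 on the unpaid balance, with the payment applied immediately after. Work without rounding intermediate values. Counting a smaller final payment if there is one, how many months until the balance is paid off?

Monthly rate r = 12.5%/12 = 1.04167% = 0.0104167.
Recurrence: B ← B·(1+r) − $110.00.
Month 1: interest $71.35; balance after payment $6,811.35.
Month 2: interest $70.95; balance after payment $6,772.31.
Closed form: n = −ln(1 − rB₀/P)/ln(1+r) = −ln(0.35133)/ln(1.01042) ≈ 100.942, so the balance reaches zero during payment 101.

101 months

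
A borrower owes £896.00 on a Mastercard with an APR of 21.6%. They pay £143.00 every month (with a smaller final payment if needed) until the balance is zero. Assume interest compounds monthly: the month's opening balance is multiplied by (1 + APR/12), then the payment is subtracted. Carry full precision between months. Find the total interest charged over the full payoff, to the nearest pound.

£63

Monthly rate r = 21.6%/12 = 1.8% = 0.018.
Payoff takes n = ⌈−ln(1 − rB₀/P)/ln(1+r)⌉ = ⌈6.708⌉ = 7 payments; the last is £101.47.
Total paid = 6·£143.00 + £101.47 = £959.47.
Total interest = total paid − principal = £959.47 − £896.00 = £63.47.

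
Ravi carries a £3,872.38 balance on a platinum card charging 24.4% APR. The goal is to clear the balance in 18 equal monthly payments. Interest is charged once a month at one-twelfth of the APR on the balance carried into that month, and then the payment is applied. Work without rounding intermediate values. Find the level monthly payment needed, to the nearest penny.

£259.05

Monthly rate r = 24.4%/12 = 2.03333% = 0.0203333.
Level-payment amortization: P = B₀·r / (1 − (1+r)^(−n)) = 3872.38·0.0203333 / (1 − 1.02033^(−18)).
Denominator 1 − (1+r)^(−18) = 0.303946451.
P = 78.7384 / 0.303946451 ≈ 259.05.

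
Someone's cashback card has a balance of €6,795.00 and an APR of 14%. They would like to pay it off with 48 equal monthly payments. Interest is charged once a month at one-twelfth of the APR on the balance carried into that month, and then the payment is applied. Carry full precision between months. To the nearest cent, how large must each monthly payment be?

€185.68

Monthly rate r = 14%/12 = 1.16667% = 0.0116667.
Level-payment amortization: P = B₀·r / (1 − (1+r)^(−n)) = 6795.00·0.0116667 / (1 − 1.01167^(−48)).
Denominator 1 − (1+r)^(−48) = 0.42693637.
P = 79.275 / 0.42693637 ≈ 185.68.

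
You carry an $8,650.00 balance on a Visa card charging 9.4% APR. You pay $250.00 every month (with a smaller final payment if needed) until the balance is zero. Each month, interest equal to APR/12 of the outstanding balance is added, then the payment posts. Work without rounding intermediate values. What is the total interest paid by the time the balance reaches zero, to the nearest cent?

Monthly rate r = 9.4%/12 = 0.783333% = 0.00783333.
Payoff takes n = ⌈−ln(1 − rB₀/P)/ln(1+r)⌉ = ⌈40.515⌉ = 41 payments; the last is $128.88.
Total paid = 40·$250.00 + $128.88 = $10,128.88.
Total interest = total paid − principal = $10,128.88 − $8,650.00 = $1,478.88.

$1,478.88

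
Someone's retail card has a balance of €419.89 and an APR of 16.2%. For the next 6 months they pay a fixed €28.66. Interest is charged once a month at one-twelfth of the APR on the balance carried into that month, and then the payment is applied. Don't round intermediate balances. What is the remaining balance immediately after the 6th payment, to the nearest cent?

€277.20

Monthly rate r = 16.2%/12 = 1.35% = 0.0135.
Each month: B ← B·(1+r) − €28.66.
Month 1: interest €5.67; balance after payment €396.90.
Month 2: interest €5.36; balance after payment €373.60.
Month 3: interest €5.04; balance after payment €349.98.
Month 4: interest €4.72; balance after payment €326.04.
Month 5: interest €4.40; balance after payment €301.79.
Month 6: interest €4.07; balance after payment €277.20.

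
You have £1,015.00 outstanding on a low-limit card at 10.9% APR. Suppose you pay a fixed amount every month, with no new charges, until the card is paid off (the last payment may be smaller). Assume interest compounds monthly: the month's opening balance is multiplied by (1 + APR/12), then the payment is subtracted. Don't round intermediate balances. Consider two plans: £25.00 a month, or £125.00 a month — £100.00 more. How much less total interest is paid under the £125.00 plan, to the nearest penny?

£212.80

Monthly rate r = 10.9%/12 = 0.908333% = 0.00908333.
At £25.00/mo: n = ⌈−ln(1 − rB₀/P)/ln(1+r)⌉ = 51 payments (last £22.10); total interest = total paid − £1,015.00 = £257.10.
At £125.00/mo: 9 payments (last £59.30); total interest £44.30.
Interest saved = £257.10 − £44.30 = £212.80.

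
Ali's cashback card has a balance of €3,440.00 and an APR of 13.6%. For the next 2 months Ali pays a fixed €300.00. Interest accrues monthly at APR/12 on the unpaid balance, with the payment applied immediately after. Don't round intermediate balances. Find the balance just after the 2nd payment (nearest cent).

Monthly rate r = 13.6%/12 = 1.13333% = 0.0113333.
Each month: B ← B·(1+r) − €300.00.
Month 1: interest €38.99; balance after payment €3,178.99.
Month 2: interest €36.03; balance after payment €2,915.02.

€2,915.02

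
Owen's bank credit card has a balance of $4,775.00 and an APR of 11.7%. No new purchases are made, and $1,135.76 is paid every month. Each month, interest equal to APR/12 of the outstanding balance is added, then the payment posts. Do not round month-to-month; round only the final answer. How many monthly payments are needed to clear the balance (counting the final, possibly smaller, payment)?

5 payments

Monthly rate r = 11.7%/12 = 0.975% = 0.00975.
Recurrence: B ← B·(1+r) − $1,135.76.
Month 1: interest $46.56; balance after payment $3,685.80.
Month 2: interest $35.94; balance after payment $2,585.97.
Month 3: interest $25.21; balance after payment $1,475.43.
Month 4: interest $14.39; balance after payment $354.05.
Month 5: interest $3.45; balance after payment $0.00.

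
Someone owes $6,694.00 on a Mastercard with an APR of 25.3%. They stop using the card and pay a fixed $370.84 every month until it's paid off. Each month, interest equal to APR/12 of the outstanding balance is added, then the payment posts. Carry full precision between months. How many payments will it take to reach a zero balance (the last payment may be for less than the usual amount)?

23 months

Monthly rate r = 25.3%/12 = 2.10833% = 0.0210833.
Recurrence: B ← B·(1+r) − $370.84.
Month 1: interest $141.13; balance after payment $6,464.29.
Month 2: interest $136.29; balance after payment $6,229.74.
Closed form: n = −ln(1 − rB₀/P)/ln(1+r) = −ln(0.61943)/ln(1.02108) ≈ 22.956, so the balance reaches zero during payment 23.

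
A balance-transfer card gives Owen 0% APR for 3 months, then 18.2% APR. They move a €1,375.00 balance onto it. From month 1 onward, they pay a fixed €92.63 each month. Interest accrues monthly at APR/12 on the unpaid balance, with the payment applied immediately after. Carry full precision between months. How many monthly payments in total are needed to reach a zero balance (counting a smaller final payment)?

17 payments

Promo months 1–3 at r₀ = 0%/12 = 0; months 4+ at r₁ = 18.2%/12 = 0.0151667.
After month 3 (no interest yet): B = €1,375.00 − 3·€92.63 = €1,097.11.
Then at r₁ with €92.63/mo: n₂ = −ln(1 − r₁·B/P)/ln(1+r₁) ≈ 13.15 → 14 more payments.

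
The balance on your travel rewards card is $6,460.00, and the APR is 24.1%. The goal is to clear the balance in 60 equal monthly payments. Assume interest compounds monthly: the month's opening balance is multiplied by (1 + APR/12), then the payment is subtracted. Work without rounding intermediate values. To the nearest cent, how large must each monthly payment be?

Monthly rate r = 24.1%/12 = 2.00833% = 0.0200833.
Level-payment amortization: P = B₀·r / (1 − (1+r)^(−n)) = 6460.00·0.0200833 / (1 − 1.02008^(−60)).
Denominator 1 − (1+r)^(−60) = 0.696708048.
P = 129.738 / 0.696708048 ≈ 186.22.

$186.22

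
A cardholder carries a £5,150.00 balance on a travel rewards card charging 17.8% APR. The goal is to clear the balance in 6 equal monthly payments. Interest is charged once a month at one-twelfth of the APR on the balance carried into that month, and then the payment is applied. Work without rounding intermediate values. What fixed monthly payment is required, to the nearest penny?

£903.44

Monthly rate r = 17.8%/12 = 1.48333% = 0.0148333.
Level-payment amortization: P = B₀·r / (1 − (1+r)^(−n)) = 5150.00·0.0148333 / (1 − 1.01483^(−6)).
Denominator 1 − (1+r)^(−6) = 0.0845562626.
P = 76.3917 / 0.0845562626 ≈ 903.44.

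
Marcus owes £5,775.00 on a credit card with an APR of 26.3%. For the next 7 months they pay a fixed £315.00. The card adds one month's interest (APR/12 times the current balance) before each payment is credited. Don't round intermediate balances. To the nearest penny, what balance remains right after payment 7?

Monthly rate r = 26.3%/12 = 2.19167% = 0.0219167.
Each month: B ← B·(1+r) − £315.00.
Month 1: interest £126.57; balance after payment £5,586.57.
Month 2: interest £122.44; balance after payment £5,394.01.
Month 3: interest £118.22; balance after payment £5,197.23.
Month 4: interest £113.91; balance after payment £4,996.13.
Month 5: interest £109.50; balance after payment £4,790.63.
Month 6: interest £104.99; balance after payment £4,580.63.
Month 7: interest £100.39; balance after payment £4,366.02.

£4,366.02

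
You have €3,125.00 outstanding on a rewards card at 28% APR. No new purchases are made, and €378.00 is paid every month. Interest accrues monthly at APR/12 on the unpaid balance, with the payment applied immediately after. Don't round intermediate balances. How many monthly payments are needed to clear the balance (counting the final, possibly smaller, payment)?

10 months

Monthly rate r = 28%/12 = 2.33333% = 0.0233333.
Recurrence: B ← B·(1+r) − €378.00.
Month 1: interest €72.92; balance after payment €2,819.92.
Month 2: interest €65.80; balance after payment €2,507.71.
Closed form: n = −ln(1 − rB₀/P)/ln(1+r) = −ln(0.8071)/ln(1.02333) ≈ 9.291, so the balance reaches zero during payment 10.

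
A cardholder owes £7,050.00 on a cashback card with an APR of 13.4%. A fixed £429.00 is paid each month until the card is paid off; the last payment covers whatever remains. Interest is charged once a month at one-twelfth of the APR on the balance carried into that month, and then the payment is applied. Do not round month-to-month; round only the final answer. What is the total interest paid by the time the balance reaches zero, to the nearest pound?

£783

Monthly rate r = 13.4%/12 = 1.11667% = 0.0111667.
Payoff takes n = ⌈−ln(1 − rB₀/P)/ln(1+r)⌉ = ⌈18.257⌉ = 19 payments; the last is £110.65.
Total paid = 18·£429.00 + £110.65 = £7,832.65.
Total interest = total paid − principal = £7,832.65 − £7,050.00 = £782.65.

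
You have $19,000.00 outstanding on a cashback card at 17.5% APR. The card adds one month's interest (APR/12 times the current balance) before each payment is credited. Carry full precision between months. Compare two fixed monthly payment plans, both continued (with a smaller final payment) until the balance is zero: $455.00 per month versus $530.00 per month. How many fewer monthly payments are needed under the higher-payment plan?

13 fewer payments

Monthly rate r = 17.5%/12 = 1.45833% = 0.0145833.
At $455.00/mo: n = ⌈−ln(1 − rB₀/P)/ln(1+r)⌉ = 65 payments (last $389.75); total interest = total paid − $19,000.00 = $10,509.75.
At $530.00/mo: 52 payments (last $52.98); total interest $8,082.98.
Payments saved = 65 − 52 = 13.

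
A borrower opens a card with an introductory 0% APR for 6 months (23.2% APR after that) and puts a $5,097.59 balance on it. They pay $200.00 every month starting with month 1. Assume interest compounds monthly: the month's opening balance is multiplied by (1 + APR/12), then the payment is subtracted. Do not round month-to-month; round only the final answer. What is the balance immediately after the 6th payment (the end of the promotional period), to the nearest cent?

Promo months 1–6 at r₀ = 0%/12 = 0; months 7+ at r₁ = 23.2%/12 = 0.0193333.
After month 6 (no interest yet): B = $5,097.59 − 6·$200.00 = $3,897.59.

$3,897.59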